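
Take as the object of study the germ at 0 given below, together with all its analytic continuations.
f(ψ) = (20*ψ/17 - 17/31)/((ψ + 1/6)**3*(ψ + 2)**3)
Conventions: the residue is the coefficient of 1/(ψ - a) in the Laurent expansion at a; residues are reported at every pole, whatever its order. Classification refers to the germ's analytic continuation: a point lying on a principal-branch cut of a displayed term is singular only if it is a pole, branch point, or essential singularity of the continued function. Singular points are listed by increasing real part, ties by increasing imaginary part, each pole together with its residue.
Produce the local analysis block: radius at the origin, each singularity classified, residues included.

Denominator factor (ψ + 2)^3: pole of order 3 at -2, modulus 2.
Denominator factor (ψ + 1/6)^3: pole of order 3 at -1/6, modulus 1/6.
The radius of convergence is the smallest modulus among the singular points: 1/6.
At the order-3 pole -2 set g(ψ) = (ψ - (-2))^3*f(ψ) = (20*ψ/17 - 17/31)/(ψ + 1/6)**3.
Order-3 pole: residue = g''(a)/2; g''(-2) = 8149248/7715807, so the residue is 4074624/7715807.
At the order-3 pole -1/6 set g(ψ) = (ψ - (-1/6))^3*f(ψ) = (20*ψ/17 - 17/31)/(ψ + 2)**3.
Order-3 pole: residue = g''(a)/2; g''(-1/6) = -8149248/7715807, so the residue is -4074624/7715807.
List the singular points by increasing real part (a conjugate pair: the negative imaginary part first).

Radius of convergence at 0: 1/6.
At -2: a pole of order 3; residue 4074624/7715807.
At -1/6: a pole of order 3; residue -4074624/7715807.


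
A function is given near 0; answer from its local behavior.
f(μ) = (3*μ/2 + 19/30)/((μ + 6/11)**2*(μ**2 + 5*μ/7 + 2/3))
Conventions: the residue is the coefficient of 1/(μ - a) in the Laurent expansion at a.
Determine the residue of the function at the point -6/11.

The residue is 51152871/21316000.

At the order-2 pole -6/11 set g(μ) = (μ - (-6/11))^2*f(μ) = (3*μ/2 + 19/30)/(μ**2 + 5*μ/7 + 2/3).
Order-2 pole: residue = g'(a); g'(-6/11) = 51152871/21316000, so the residue is 51152871/21316000.


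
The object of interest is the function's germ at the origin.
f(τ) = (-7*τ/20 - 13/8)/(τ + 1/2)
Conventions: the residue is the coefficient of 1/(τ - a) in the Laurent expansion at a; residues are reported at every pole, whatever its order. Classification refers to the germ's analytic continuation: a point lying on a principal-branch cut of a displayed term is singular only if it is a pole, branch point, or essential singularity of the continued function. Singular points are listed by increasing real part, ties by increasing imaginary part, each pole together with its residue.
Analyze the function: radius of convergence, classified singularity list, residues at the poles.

Radius of convergence at 0: 1/2.
At -1/2: a pole of order 1; residue -29/20.

Denominator factor (τ + 1/2): pole of order 1 at -1/2, modulus 1/2.
The radius of convergence is the smallest modulus among the singular points: 1/2.
At the order-1 pole -1/2 set g(τ) = (τ - (-1/2))*f(τ) = -7*τ/20 - 13/8.
Simple pole: residue = g(a) at a = -1/2, which is -29/20.


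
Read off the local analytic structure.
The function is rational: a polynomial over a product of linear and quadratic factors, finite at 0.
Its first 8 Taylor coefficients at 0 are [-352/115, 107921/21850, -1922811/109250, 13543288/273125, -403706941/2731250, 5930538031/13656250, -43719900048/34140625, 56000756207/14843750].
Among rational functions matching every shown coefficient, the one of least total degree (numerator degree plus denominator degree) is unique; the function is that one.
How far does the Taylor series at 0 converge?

The radius of convergence is -1/2 + (1/22)*sqrt(341).

No rational of total degree below 3 reproduces all 8 coefficients; solving the [1/2] Pade equations on them gives f(h) = (31*h/38 + 32/23)/(h**2 - h - 5/11), whose expansion matches every shown term.
Denominator factor (h**2 - h - 5/11): discriminant 31/11, real irrational roots 1/2 + (1/22)*sqrt(341) and 1/2 - (1/22)*sqrt(341); poles of order 1, moduli 1/2 + (1/22)*sqrt(341) and -1/2 + (1/22)*sqrt(341).
The radius of convergence is the smallest modulus among the singular points: -1/2 + (1/22)*sqrt(341).


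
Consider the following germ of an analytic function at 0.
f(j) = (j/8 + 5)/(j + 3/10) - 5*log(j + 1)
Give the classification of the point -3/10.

The denominator factor j + 3/10 vanishes at -3/10 and appears to the power 1; the numerator there equals 397/80, nonzero, and no other factor vanishes.
The branch terms are analytic at this point.
Hence a pole whose order is the multiplicity, 1.

The point is a pole of order 1.


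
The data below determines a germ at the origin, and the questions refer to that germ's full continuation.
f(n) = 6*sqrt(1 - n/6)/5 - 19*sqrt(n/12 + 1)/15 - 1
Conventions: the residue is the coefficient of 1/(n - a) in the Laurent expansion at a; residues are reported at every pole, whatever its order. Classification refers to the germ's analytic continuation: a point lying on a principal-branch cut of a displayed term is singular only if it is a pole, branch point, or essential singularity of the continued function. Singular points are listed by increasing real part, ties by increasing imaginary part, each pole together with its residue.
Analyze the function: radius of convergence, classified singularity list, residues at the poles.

Branch term (-19/15)*sqrt(1 - n/(-12)): its argument vanishes at n = -12, a square-root branch point, modulus 12.
Branch term (6/5)*sqrt(1 - n/(6)): its argument vanishes at n = 6, a square-root branch point, modulus 6.
The radius of convergence is the smallest modulus among the singular points: 6.
List the singular points by increasing real part (a conjugate pair: the negative imaginary part first).

Radius of convergence at 0: 6.
At -12: an algebraic (square-root) branch point.
At 6: an algebraic (square-root) branch point.


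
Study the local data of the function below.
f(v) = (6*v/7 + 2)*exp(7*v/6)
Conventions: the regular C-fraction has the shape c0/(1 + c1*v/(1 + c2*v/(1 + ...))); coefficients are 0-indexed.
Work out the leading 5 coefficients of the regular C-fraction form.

The regular C-fraction coefficients are [2, -67/42, 4813/5628, -2700439/11608956, 376463017/1364138964].

Taylor coefficients (expand at 0): a_0 = 2, a_1 = 67/21, a_2 = 85/36, a_3 = 721/648, a_4 = 5929/15552.
c0 = a_0 = 2. Peel one level at a time: if S = 1 + c*v/S' with S'(0) = 1, then c is the v-coefficient of S and S' = c*v/(S - 1).
S_1 = c0/f = 1 + (-67/42)*v + (4813/3528)*v^2 + ...; c1 = -67/42.
S_2 = c1*v/(S_1 - 1) = 1 + (4813/5628)*v + (385777/1939248)*v^2 + ...; c2 = 4813/5628.
S_3 = c2*v/(S_2 - 1) = 1 + (-2700439/11608956)*v + (1927265893/30021799824)*v^2 + ...; c3 = -2700439/11608956.
S_4 = c3*v/(S_3 - 1) = 1 + (376463017/1364138964)*v + ...; c4 = 376463017/1364138964.


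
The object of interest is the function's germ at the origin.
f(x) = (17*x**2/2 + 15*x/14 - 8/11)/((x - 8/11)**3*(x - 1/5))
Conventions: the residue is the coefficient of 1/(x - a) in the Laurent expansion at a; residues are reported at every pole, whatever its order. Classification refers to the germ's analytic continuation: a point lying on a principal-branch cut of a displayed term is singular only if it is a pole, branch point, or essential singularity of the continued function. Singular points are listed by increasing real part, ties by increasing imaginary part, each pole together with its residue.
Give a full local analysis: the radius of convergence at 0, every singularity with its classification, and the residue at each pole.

Denominator factor (x - 8/11)^3: pole of order 3 at 8/11, modulus 8/11.
Denominator factor (x - 1/5): pole of order 1 at 1/5, modulus 1/5.
The radius of convergence is the smallest modulus among the singular points: 1/5.
At the order-1 pole 1/5 set g(x) = (x - (1/5))*f(x) = (17*x**2/2 + 15*x/14 - 8/11)/(x - 8/11)**3.
Simple pole: residue = g(a) at a = 1/5, which is 201465/170723.
At the order-3 pole 8/11 set g(x) = (x - (8/11))^3*f(x) = (17*x**2/2 + 15*x/14 - 8/11)/(x - 1/5).
Order-3 pole: residue = g''(a)/2; g''(8/11) = -402930/170723, so the residue is -201465/170723.
List the singular points by increasing real part (a conjugate pair: the negative imaginary part first).

Radius of convergence at 0: 1/5.
At 1/5: a pole of order 1; residue 201465/170723.
At 8/11: a pole of order 3; residue -201465/170723.


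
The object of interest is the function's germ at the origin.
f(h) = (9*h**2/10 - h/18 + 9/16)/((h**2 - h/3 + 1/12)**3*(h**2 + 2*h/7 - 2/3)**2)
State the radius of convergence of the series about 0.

Denominator factor (h**2 - h/3 + 1/12)^3: discriminant -2/9, complex-conjugate roots (1/6) + ((1/6)*sqrt(2))*i and (1/6) - ((1/6)*sqrt(2))*i; poles of order 3, moduli (1/6)*sqrt(3) and (1/6)*sqrt(3).
Denominator factor (h**2 + 2*h/7 - 2/3)^2: discriminant 404/147, real irrational roots -1/7 + (1/21)*sqrt(303) and -1/7 - (1/21)*sqrt(303); poles of order 2, moduli -1/7 + (1/21)*sqrt(303) and 1/7 + (1/21)*sqrt(303).
The radius of convergence is the smallest modulus among the singular points: (1/6)*sqrt(3).

The radius of convergence is (1/6)*sqrt(3).


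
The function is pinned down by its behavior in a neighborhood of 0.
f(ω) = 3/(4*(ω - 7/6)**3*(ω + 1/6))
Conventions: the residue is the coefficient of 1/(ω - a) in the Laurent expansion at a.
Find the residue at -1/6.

The residue is -81/256.

At the order-1 pole -1/6 set g(ω) = (ω - (-1/6))*f(ω) = 3/(4*(ω - 7/6)**3).
Simple pole: residue = g(a) at a = -1/6, which is -81/256.


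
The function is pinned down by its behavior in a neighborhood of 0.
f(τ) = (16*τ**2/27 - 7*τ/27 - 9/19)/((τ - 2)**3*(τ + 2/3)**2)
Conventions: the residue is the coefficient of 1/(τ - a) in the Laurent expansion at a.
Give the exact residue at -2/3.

The residue is 13439/233472.

At the order-2 pole -2/3 set g(τ) = (τ - (-2/3))^2*f(τ) = (16*τ**2/27 - 7*τ/27 - 9/19)/(τ - 2)**3.
Order-2 pole: residue = g'(a); g'(-2/3) = 13439/233472, so the residue is 13439/233472.


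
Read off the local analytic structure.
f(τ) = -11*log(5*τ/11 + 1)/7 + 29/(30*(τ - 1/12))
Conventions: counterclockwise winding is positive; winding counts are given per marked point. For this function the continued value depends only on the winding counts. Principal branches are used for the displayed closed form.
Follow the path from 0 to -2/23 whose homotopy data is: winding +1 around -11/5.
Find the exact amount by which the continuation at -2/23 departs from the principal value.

Continued minus principal equals -(22/7)*pi*i.

The rational part is single-valued and drops out of the difference; each branch term changes only by its own monodromy.
(-11/7)*log(1 - τ/(-11/5)): each positive loop around -11/5 adds 2*pi*i to the log, so winding +1 contributes (-11/7)*(1)*2*pi*i = -(22/7)*pi*i.
Summing the contributions at τ = -2/23 gives -(22/7)*pi*i.


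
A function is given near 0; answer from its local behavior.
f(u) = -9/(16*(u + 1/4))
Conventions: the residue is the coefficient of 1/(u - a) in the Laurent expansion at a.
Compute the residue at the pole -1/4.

The residue is -9/16.

At the order-1 pole -1/4 set g(u) = (u - (-1/4))*f(u) = -9/16.
Simple pole: residue = g(a) at a = -1/4, which is -9/16.


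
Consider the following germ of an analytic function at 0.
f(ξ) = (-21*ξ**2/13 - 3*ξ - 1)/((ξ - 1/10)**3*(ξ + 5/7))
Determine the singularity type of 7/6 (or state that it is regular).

Denominator factors: ξ + 5/7 = 79/42 at ξ = 7/6; ξ - 1/10 = 16/15 at ξ = 7/6 — none vanishes.
So the germ continues analytically to 7/6.

The point is a regular point.


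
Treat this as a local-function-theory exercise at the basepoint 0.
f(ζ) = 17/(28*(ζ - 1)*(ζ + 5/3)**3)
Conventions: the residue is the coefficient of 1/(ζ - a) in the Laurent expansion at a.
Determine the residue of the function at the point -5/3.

At the order-3 pole -5/3 set g(ζ) = (ζ - (-5/3))^3*f(ζ) = 17/(28*(ζ - 1)).
Order-3 pole: residue = g''(a)/2; g''(-5/3) = -459/7168, so the residue is -459/14336.

The residue is -459/14336.


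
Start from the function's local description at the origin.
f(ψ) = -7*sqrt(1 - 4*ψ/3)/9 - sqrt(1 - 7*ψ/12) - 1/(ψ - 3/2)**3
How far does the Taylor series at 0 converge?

The radius of convergence is 3/4.

Denominator factor (ψ - 3/2)^3: pole of order 3 at 3/2, modulus 3/2.
Branch term (-7/9)*sqrt(1 - ψ/(3/4)): its argument vanishes at ψ = 3/4, a square-root branch point, modulus 3/4.
Branch term (-1)*sqrt(1 - ψ/(12/7)): its argument vanishes at ψ = 12/7, a square-root branch point, modulus 12/7.
The radius of convergence is the smallest modulus among the singular points: 3/4.


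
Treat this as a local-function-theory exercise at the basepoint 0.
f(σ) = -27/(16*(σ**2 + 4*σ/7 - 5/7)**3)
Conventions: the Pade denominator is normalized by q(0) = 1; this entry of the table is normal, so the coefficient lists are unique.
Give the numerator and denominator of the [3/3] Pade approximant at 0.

Taylor coefficients needed (expand at 0): a_0 = 9261/2000, a_1 = 27783/2500, a_2 = 1861461/50000, a_3 = 268569/3125, a_4 = 25921539/125000, a_5 = 350649243/781250, a_6 = 15040966059/15625000.
Write the denominator as Q(σ) = 1 + q1*σ + q2*σ^2 + q3*σ^3. Requiring Q*f - P = O(σ^7) with deg P <= 3 kills the coefficients of σ^4..σ^6 in Q*f:
  σ^4: a_4 + q1*a_3 + q2*a_2 + q3*a_1 = 0, i.e. 25921539/125000 + (268569/3125)*q1 + (1861461/50000)*q2 + (27783/2500)*q3 = 0.
  σ^5: a_5 + q1*a_4 + q2*a_3 + q3*a_2 = 0, i.e. 350649243/781250 + (25921539/125000)*q1 + (268569/3125)*q2 + (1861461/50000)*q3 = 0.
  σ^6: a_6 + q1*a_5 + q2*a_4 + q3*a_3 = 0, i.e. 15040966059/15625000 + (350649243/781250)*q1 + (25921539/125000)*q2 + (268569/3125)*q3 = 0.
Solving this linear system: q1 = -2763882171/1028418140, q2 = -975728844/1285522675, q3 = 59983661649/12855226750.
The numerator is Q*f truncated at degree 3: P0 = a_0 = 9261/2000; P1 = a_1 + q1*a_0 = -547655967747/411367256000; P2 = a_2 + q1*a_1 + q2*a_0 = 2223112311/577763000; P3 = a_3 + q1*a_2 + q2*a_1 + q3*a_0 = -77376923757/82273451200.

The Pade approximant has numerator coefficients [9261/2000, -547655967747/411367256000, 2223112311/577763000, -77376923757/82273451200]; denominator coefficients [1, -2763882171/1028418140, -975728844/1285522675, 59983661649/12855226750].


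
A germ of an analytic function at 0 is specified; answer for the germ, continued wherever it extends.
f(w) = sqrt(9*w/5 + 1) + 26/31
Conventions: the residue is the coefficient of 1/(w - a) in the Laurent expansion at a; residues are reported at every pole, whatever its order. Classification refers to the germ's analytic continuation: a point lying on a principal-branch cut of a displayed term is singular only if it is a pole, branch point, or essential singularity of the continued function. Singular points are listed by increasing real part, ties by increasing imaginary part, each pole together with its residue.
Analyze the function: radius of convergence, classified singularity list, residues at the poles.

Radius of convergence at 0: 5/9.
At -5/9: an algebraic (square-root) branch point.

Branch term (1)*sqrt(1 - w/(-5/9)): its argument vanishes at w = -5/9, a square-root branch point, modulus 5/9.
The radius of convergence is the smallest modulus among the singular points: 5/9.


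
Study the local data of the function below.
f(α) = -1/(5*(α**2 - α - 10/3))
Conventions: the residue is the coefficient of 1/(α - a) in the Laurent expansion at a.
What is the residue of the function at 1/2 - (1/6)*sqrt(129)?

The factor α**2 - α - 10/3 splits as (α - a)(α - a') with a = 1/2 - (1/6)*sqrt(129), a' = 1/2 + (1/6)*sqrt(129). At the order-1 pole a set g(α) = (α - a)*f(α) = [-1/5] / (α - a').
Simple pole: residue = g(a) at a = 1/2 - (1/6)*sqrt(129), which is (1/215)*sqrt(129).

The residue is (1/215)*sqrt(129).


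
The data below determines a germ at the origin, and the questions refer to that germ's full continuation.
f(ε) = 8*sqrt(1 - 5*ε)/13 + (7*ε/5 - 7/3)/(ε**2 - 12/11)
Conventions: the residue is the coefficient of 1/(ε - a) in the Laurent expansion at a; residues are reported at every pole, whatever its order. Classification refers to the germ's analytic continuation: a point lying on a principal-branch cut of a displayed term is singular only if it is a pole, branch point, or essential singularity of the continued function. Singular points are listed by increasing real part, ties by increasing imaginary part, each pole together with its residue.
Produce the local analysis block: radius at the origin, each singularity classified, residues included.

Denominator factor (ε**2 - 12/11): discriminant 48/11, real irrational roots (2/11)*sqrt(33) and -(2/11)*sqrt(33); poles of order 1, moduli (2/11)*sqrt(33) and (2/11)*sqrt(33).
Branch term (8/13)*sqrt(1 - ε/(1/5)): its argument vanishes at ε = 1/5, a square-root branch point, modulus 1/5.
The radius of convergence is the smallest modulus among the singular points: 1/5.
The branch term is analytic at -(2/11)*sqrt(33) and contributes nothing to the residue; only the rational part matters.
The factor ε**2 - 12/11 splits as (ε - a)(ε - a') with a = -(2/11)*sqrt(33), a' = (2/11)*sqrt(33). At the order-1 pole a set g(ε) = (ε - a)*(rational part) = [7*ε/5 - 7/3] / (ε - a').
Simple pole: residue = g(a) at a = -(2/11)*sqrt(33), which is 7/10 + (7/36)*sqrt(33).
The branch term is analytic at (2/11)*sqrt(33) and contributes nothing to the residue; only the rational part matters.
The factor ε**2 - 12/11 splits as (ε - a)(ε - a') with a = (2/11)*sqrt(33), a' = -(2/11)*sqrt(33). At the order-1 pole a set g(ε) = (ε - a)*(rational part) = [7*ε/5 - 7/3] / (ε - a').
Simple pole: residue = g(a) at a = (2/11)*sqrt(33), which is 7/10 - (7/36)*sqrt(33).
List the singular points by increasing real part (a conjugate pair: the negative imaginary part first).

Radius of convergence at 0: 1/5.
At -(2/11)*sqrt(33): a pole of order 1; residue 7/10 + (7/36)*sqrt(33).
At 1/5: an algebraic (square-root) branch point.
At (2/11)*sqrt(33): a pole of order 1; residue 7/10 - (7/36)*sqrt(33).


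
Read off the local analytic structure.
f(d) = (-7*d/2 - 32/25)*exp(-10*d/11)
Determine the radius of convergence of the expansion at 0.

The factor exp(-10*d/11) is entire and contributes no finite singular point.
The polynomial part has no poles.
No finite singular points: the Taylor series at 0 converges everywhere.

The radius of convergence is infinite.


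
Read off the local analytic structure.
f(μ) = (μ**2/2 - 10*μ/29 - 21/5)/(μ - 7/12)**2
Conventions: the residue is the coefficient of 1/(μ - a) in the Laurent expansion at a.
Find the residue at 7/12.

At the order-2 pole 7/12 set g(μ) = (μ - (7/12))^2*f(μ) = μ**2/2 - 10*μ/29 - 21/5.
Order-2 pole: residue = g'(a); g'(7/12) = 83/348, so the residue is 83/348.

The residue is 83/348.


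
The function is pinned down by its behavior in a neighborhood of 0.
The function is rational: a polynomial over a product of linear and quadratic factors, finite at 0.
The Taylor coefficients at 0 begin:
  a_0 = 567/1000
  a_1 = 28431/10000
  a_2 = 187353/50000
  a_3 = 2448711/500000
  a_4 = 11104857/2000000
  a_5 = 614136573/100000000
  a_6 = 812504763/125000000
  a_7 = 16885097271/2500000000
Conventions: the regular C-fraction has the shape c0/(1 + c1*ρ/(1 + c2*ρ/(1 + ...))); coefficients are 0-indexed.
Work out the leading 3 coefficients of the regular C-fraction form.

Taylor coefficients (read off): a_0 = 567/1000, a_1 = 28431/10000, a_2 = 187353/50000.
c0 = a_0 = 567/1000. Peel one level at a time: if S = 1 + c*ρ/S' with S'(0) = 1, then c is the ρ-coefficient of S and S' = c*ρ/(S - 1).
S_1 = c0/f = 1 + (-351/70)*ρ + (90819/4900)*ρ^2 + ...; c1 = -351/70.
S_2 = c1*ρ/(S_1 - 1) = 1 + (10091/2730)*ρ + ...; c2 = 10091/2730.

The regular C-fraction coefficients are [567/1000, -351/70, 10091/2730].


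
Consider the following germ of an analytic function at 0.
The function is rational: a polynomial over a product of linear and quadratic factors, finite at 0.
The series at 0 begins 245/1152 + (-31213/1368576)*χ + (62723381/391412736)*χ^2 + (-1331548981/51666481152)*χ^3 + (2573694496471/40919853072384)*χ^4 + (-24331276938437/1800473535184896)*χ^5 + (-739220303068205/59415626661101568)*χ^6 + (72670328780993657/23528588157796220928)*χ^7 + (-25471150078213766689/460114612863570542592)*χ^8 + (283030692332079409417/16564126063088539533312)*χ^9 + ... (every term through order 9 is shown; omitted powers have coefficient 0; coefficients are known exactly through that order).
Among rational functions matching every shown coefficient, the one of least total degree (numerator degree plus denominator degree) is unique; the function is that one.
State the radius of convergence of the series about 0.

No rational of total degree below 8 reproduces all 10 coefficients; solving the [2/6] Pade equations on them gives f(χ) = (14*χ**2/13 - χ/18 - 15/14)/(χ**2 - χ/11 - 12/7)**3, whose expansion matches every shown term.
Denominator factor (χ**2 - χ/11 - 12/7)^3: discriminant 5815/847, real irrational roots 1/22 + (1/154)*sqrt(40705) and 1/22 - (1/154)*sqrt(40705); poles of order 3, moduli 1/22 + (1/154)*sqrt(40705) and -1/22 + (1/154)*sqrt(40705).
The radius of convergence is the smallest modulus among the singular points: -1/22 + (1/154)*sqrt(40705).

The radius of convergence is -1/22 + (1/154)*sqrt(40705).


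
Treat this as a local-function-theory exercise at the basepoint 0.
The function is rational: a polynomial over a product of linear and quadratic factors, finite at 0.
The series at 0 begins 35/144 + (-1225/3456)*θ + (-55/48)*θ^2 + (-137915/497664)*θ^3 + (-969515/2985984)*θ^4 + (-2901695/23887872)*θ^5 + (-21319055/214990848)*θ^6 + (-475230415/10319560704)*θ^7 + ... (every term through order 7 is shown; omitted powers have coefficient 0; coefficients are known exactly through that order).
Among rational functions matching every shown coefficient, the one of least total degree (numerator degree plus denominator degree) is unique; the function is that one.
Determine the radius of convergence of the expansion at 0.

The radius of convergence is 12/7.

No rational of total degree below 4 reproduces all 8 coefficients; solving the [2/2] Pade equations on them gives f(θ) = (33*θ**2/7 + 13*θ/8 - 1)/((θ - 12/7)*(θ + 12/5)), whose expansion matches every shown term.
Denominator factor (θ + 12/5): pole of order 1 at -12/5, modulus 12/5.
Denominator factor (θ - 12/7): pole of order 1 at 12/7, modulus 12/7.
The radius of convergence is the smallest modulus among the singular points: 12/7.


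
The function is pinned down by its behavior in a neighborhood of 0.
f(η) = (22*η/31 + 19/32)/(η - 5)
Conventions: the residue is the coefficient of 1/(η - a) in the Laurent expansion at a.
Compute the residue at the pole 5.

At the order-1 pole 5 set g(η) = (η - (5))*f(η) = 22*η/31 + 19/32.
Simple pole: residue = g(a) at a = 5, which is 4109/992.

The residue is 4109/992.


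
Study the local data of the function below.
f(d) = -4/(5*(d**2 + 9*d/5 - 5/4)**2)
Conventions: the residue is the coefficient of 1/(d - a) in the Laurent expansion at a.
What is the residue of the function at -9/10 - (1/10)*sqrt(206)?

The residue is -(50/10609)*sqrt(206).

The factor d**2 + 9*d/5 - 5/4 splits as (d - a)(d - a') with a = -9/10 - (1/10)*sqrt(206), a' = -9/10 + (1/10)*sqrt(206). At the order-2 pole a set g(d) = (d - a)^2*f(d) = [-4/5] / (d - a')^2.
Order-2 pole: residue = g'(a); g'(-9/10 - (1/10)*sqrt(206)) = -(50/10609)*sqrt(206), so the residue is -(50/10609)*sqrt(206).


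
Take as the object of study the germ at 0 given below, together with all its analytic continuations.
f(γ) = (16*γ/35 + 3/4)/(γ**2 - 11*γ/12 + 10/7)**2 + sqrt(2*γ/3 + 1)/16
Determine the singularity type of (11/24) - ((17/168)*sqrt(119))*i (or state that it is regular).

The point is a pole of order 2.

The denominator factor γ**2 - 11*γ/12 + 10/7 vanishes at (11/24) - ((17/168)*sqrt(119))*i and appears to the power 2; the numerator there equals (403/420) - ((34/735)*sqrt(119))*i, nonzero, and no other factor vanishes.
The branch terms are analytic at this point.
Hence a pole whose order is the multiplicity, 2.


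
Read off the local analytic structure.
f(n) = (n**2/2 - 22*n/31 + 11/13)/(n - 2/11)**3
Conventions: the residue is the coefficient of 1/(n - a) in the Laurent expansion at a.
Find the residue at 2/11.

The residue is 1/2.

At the order-3 pole 2/11 set g(n) = (n - (2/11))^3*f(n) = n**2/2 - 22*n/31 + 11/13.
Order-3 pole: residue = g''(a)/2; g''(2/11) = 1, so the residue is 1/2.


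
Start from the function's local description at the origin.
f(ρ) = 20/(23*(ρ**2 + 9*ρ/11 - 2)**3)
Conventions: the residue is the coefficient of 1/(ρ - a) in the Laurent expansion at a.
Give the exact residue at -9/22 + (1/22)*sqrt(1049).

The factor ρ**2 + 9*ρ/11 - 2 splits as (ρ - a)(ρ - a') with a = -9/22 + (1/22)*sqrt(1049), a' = -9/22 - (1/22)*sqrt(1049). At the order-3 pole a set g(ρ) = (ρ - a)^3*f(ρ) = [20/23] / (ρ - a')^3.
Order-3 pole: residue = g''(a)/2; g''(-9/22 + (1/22)*sqrt(1049)) = (38652240/26549374927)*sqrt(1049), so the residue is (19326120/26549374927)*sqrt(1049).

The residue is (19326120/26549374927)*sqrt(1049).


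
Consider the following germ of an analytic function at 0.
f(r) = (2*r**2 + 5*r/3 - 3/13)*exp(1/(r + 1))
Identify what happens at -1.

The exponent 1/(r - (-1)) has a pole at -1, so exp(1/(r - (-1))) takes every nonzero value near it: an essential singularity (not a pole of any order).

The point is an essential singularity.


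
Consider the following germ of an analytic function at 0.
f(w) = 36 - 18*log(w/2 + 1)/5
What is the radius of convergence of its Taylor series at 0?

Branch term (-18/5)*log(1 - w/(-2)): its argument vanishes at w = -2, a logarithmic branch point, modulus 2.
The radius of convergence is the smallest modulus among the singular points: 2.

The radius of convergence is 2.


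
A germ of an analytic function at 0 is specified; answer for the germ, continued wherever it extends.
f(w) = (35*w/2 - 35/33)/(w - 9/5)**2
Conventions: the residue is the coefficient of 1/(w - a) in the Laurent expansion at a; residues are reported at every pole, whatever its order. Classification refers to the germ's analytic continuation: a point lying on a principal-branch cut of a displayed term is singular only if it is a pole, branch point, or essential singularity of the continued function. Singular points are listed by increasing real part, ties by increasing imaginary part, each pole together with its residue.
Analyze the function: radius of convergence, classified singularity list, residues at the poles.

Radius of convergence at 0: 9/5.
At 9/5: a pole of order 2; residue 35/2.

Denominator factor (w - 9/5)^2: pole of order 2 at 9/5, modulus 9/5.
The radius of convergence is the smallest modulus among the singular points: 9/5.
At the order-2 pole 9/5 set g(w) = (w - (9/5))^2*f(w) = 35*w/2 - 35/33.
Order-2 pole: residue = g'(a); g'(9/5) = 35/2, so the residue is 35/2.


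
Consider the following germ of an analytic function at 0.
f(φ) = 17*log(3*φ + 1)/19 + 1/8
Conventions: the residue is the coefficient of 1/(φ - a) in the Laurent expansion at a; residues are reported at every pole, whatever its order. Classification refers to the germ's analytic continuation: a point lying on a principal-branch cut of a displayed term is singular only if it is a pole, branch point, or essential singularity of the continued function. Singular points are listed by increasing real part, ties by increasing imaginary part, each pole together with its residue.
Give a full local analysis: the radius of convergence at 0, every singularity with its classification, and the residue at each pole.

Branch term (17/19)*log(1 - φ/(-1/3)): its argument vanishes at φ = -1/3, a logarithmic branch point, modulus 1/3.
The radius of convergence is the smallest modulus among the singular points: 1/3.

Radius of convergence at 0: 1/3.
At -1/3: a logarithmic branch point.


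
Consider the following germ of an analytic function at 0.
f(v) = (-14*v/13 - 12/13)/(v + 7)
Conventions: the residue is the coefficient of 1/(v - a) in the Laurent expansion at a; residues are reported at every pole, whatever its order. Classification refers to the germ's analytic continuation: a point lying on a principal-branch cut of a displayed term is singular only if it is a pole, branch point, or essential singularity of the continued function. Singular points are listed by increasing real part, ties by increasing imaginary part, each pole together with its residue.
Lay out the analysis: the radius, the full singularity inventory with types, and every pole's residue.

Denominator factor (v + 7): pole of order 1 at -7, modulus 7.
The radius of convergence is the smallest modulus among the singular points: 7.
At the order-1 pole -7 set g(v) = (v - (-7))*f(v) = -14*v/13 - 12/13.
Simple pole: residue = g(a) at a = -7, which is 86/13.

Radius of convergence at 0: 7.
At -7: a pole of order 1; residue 86/13.


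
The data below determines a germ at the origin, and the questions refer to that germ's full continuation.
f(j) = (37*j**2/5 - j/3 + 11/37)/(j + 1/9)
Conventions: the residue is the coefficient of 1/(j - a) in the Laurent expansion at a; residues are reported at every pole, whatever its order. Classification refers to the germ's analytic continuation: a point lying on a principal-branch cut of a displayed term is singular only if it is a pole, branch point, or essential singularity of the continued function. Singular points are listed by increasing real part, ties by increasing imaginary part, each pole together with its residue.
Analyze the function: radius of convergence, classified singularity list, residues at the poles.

Denominator factor (j + 1/9): pole of order 1 at -1/9, modulus 1/9.
The radius of convergence is the smallest modulus among the singular points: 1/9.
At the order-1 pole -1/9 set g(j) = (j - (-1/9))*f(j) = 37*j**2/5 - j/3 + 11/37.
Simple pole: residue = g(a) at a = -1/9, which is 6379/14985.

Radius of convergence at 0: 1/9.
At -1/9: a pole of order 1; residue 6379/14985.


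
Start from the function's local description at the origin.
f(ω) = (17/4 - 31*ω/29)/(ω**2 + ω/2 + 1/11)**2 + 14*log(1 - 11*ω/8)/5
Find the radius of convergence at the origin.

The radius of convergence is (1/11)*sqrt(11).

Denominator factor (ω**2 + ω/2 + 1/11)^2: discriminant -5/44, complex-conjugate roots (-1/4) + ((1/44)*sqrt(55))*i and (-1/4) - ((1/44)*sqrt(55))*i; poles of order 2, moduli (1/11)*sqrt(11) and (1/11)*sqrt(11).
Branch term (14/5)*log(1 - ω/(8/11)): its argument vanishes at ω = 8/11, a logarithmic branch point, modulus 8/11.
The radius of convergence is the smallest modulus among the singular points: (1/11)*sqrt(11).


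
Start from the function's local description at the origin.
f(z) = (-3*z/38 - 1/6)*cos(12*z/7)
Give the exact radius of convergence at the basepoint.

The radius of convergence is infinite.

The factor cos(12*z/7) is entire and contributes no finite singular point.
The polynomial part has no poles.
No finite singular points: the Taylor series at 0 converges everywhere.


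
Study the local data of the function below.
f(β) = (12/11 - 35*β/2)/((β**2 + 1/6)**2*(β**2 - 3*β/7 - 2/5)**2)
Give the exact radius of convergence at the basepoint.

Denominator factor (β**2 - 3*β/7 - 2/5)^2: discriminant 437/245, real irrational roots 3/14 + (1/70)*sqrt(2185) and 3/14 - (1/70)*sqrt(2185); poles of order 2, moduli 3/14 + (1/70)*sqrt(2185) and -3/14 + (1/70)*sqrt(2185).
Denominator factor (β**2 + 1/6)^2: discriminant -2/3, complex-conjugate roots ((1/6)*sqrt(6))*i and -((1/6)*sqrt(6))*i; poles of order 2, moduli (1/6)*sqrt(6) and (1/6)*sqrt(6).
The radius of convergence is the smallest modulus among the singular points: (1/6)*sqrt(6).

The radius of convergence is (1/6)*sqrt(6).


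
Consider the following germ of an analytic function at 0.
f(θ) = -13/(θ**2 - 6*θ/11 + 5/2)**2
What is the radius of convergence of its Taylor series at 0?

The radius of convergence is (1/2)*sqrt(10).

Denominator factor (θ**2 - 6*θ/11 + 5/2)^2: discriminant -1174/121, complex-conjugate roots (3/11) + ((1/22)*sqrt(1174))*i and (3/11) - ((1/22)*sqrt(1174))*i; poles of order 2, moduli (1/2)*sqrt(10) and (1/2)*sqrt(10).
The radius of convergence is the smallest modulus among the singular points: (1/2)*sqrt(10).


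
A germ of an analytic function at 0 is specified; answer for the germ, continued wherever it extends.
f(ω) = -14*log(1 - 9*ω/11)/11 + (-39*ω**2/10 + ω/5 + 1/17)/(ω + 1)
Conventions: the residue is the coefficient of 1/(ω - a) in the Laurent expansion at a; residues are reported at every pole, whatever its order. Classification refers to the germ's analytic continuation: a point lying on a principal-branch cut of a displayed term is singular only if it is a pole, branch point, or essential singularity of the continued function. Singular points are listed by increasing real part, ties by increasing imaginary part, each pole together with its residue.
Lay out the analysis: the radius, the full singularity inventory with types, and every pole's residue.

Denominator factor (ω + 1): pole of order 1 at -1, modulus 1.
Branch term (-14/11)*log(1 - ω/(11/9)): its argument vanishes at ω = 11/9, a logarithmic branch point, modulus 11/9.
The radius of convergence is the smallest modulus among the singular points: 1.
The branch term is analytic at -1 and contributes nothing to the residue; only the rational part matters.
At the order-1 pole -1 set g(ω) = (ω - (-1))*(rational part) = -39*ω**2/10 + ω/5 + 1/17.
Simple pole: residue = g(a) at a = -1, which is -687/170.
List the singular points by increasing real part (a conjugate pair: the negative imaginary part first).

Radius of convergence at 0: 1.
At -1: a pole of order 1; residue -687/170.
At 11/9: a logarithmic branch point.


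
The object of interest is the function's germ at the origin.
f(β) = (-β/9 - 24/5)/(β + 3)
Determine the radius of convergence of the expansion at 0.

The radius of convergence is 3.

Denominator factor (β + 3): pole of order 1 at -3, modulus 3.
The radius of convergence is the smallest modulus among the singular points: 3.


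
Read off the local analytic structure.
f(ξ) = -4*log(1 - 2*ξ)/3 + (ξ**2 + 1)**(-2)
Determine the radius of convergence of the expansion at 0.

Denominator factor (ξ**2 + 1)^2: discriminant -4, complex-conjugate roots (1)*i and -(1)*i; poles of order 2, moduli 1 and 1.
Branch term (-4/3)*log(1 - ξ/(1/2)): its argument vanishes at ξ = 1/2, a logarithmic branch point, modulus 1/2.
The radius of convergence is the smallest modulus among the singular points: 1/2.

The radius of convergence is 1/2.


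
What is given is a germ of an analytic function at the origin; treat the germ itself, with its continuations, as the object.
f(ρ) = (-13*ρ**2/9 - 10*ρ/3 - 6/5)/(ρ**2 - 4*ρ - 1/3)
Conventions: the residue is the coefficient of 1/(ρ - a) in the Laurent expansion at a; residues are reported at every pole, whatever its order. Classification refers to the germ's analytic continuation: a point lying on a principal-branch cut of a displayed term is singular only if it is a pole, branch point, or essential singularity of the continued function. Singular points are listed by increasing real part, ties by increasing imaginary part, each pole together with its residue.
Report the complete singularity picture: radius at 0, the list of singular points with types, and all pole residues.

Denominator factor (ρ**2 - 4*ρ - 1/3): discriminant 52/3, real irrational roots 2 + (1/3)*sqrt(39) and 2 - (1/3)*sqrt(39); poles of order 1, moduli 2 + (1/3)*sqrt(39) and -2 + (1/3)*sqrt(39).
The radius of convergence is the smallest modulus among the singular points: -2 + (1/3)*sqrt(39).
The factor ρ**2 - 4*ρ - 1/3 splits as (ρ - a)(ρ - a') with a = 2 - (1/3)*sqrt(39), a' = 2 + (1/3)*sqrt(39). At the order-1 pole a set g(ρ) = (ρ - a)*f(ρ) = [-13*ρ**2/9 - 10*ρ/3 - 6/5] / (ρ - a').
Simple pole: residue = g(a) at a = 2 - (1/3)*sqrt(39), which is -41/9 + (2687/3510)*sqrt(39).
The factor ρ**2 - 4*ρ - 1/3 splits as (ρ - a)(ρ - a') with a = 2 + (1/3)*sqrt(39), a' = 2 - (1/3)*sqrt(39). At the order-1 pole a set g(ρ) = (ρ - a)*f(ρ) = [-13*ρ**2/9 - 10*ρ/3 - 6/5] / (ρ - a').
Simple pole: residue = g(a) at a = 2 + (1/3)*sqrt(39), which is -41/9 - (2687/3510)*sqrt(39).
List the singular points by increasing real part (a conjugate pair: the negative imaginary part first).

Radius of convergence at 0: -2 + (1/3)*sqrt(39).
At 2 - (1/3)*sqrt(39): a pole of order 1; residue -41/9 + (2687/3510)*sqrt(39).
At 2 + (1/3)*sqrt(39): a pole of order 1; residue -41/9 - (2687/3510)*sqrt(39).


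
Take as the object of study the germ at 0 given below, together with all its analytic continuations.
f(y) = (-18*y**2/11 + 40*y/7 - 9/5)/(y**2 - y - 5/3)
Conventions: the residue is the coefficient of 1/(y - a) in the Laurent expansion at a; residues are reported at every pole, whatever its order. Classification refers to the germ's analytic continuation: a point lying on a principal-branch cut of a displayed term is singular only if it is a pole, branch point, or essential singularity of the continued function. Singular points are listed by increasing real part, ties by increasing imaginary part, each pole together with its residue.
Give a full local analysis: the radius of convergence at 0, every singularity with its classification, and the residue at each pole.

Radius of convergence at 0: -1/2 + (1/6)*sqrt(69).
At 1/2 - (1/6)*sqrt(69): a pole of order 1; residue 157/77 + (958/8855)*sqrt(69).
At 1/2 + (1/6)*sqrt(69): a pole of order 1; residue 157/77 - (958/8855)*sqrt(69).

Denominator factor (y**2 - y - 5/3): discriminant 23/3, real irrational roots 1/2 + (1/6)*sqrt(69) and 1/2 - (1/6)*sqrt(69); poles of order 1, moduli 1/2 + (1/6)*sqrt(69) and -1/2 + (1/6)*sqrt(69).
The radius of convergence is the smallest modulus among the singular points: -1/2 + (1/6)*sqrt(69).
The factor y**2 - y - 5/3 splits as (y - a)(y - a') with a = 1/2 - (1/6)*sqrt(69), a' = 1/2 + (1/6)*sqrt(69). At the order-1 pole a set g(y) = (y - a)*f(y) = [-18*y**2/11 + 40*y/7 - 9/5] / (y - a').
Simple pole: residue = g(a) at a = 1/2 - (1/6)*sqrt(69), which is 157/77 + (958/8855)*sqrt(69).
The factor y**2 - y - 5/3 splits as (y - a)(y - a') with a = 1/2 + (1/6)*sqrt(69), a' = 1/2 - (1/6)*sqrt(69). At the order-1 pole a set g(y) = (y - a)*f(y) = [-18*y**2/11 + 40*y/7 - 9/5] / (y - a').
Simple pole: residue = g(a) at a = 1/2 + (1/6)*sqrt(69), which is 157/77 - (958/8855)*sqrt(69).
List the singular points by increasing real part (a conjugate pair: the negative imaginary part first).


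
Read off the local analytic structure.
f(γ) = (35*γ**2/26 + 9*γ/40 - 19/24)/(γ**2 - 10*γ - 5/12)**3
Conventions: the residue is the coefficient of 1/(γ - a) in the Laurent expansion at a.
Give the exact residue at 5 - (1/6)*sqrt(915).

The factor γ**2 - 10*γ - 5/12 splits as (γ - a)(γ - a') with a = 5 - (1/6)*sqrt(915), a' = 5 + (1/6)*sqrt(915). At the order-3 pole a set g(γ) = (γ - a)^3*f(γ) = [35*γ**2/26 + 9*γ/40 - 19/24] / (γ - a')^3.
Order-3 pole: residue = g''(a)/2; g''(5 - (1/6)*sqrt(915)) = -(63411/737688250)*sqrt(915), so the residue is -(63411/1475376500)*sqrt(915).

The residue is -(63411/1475376500)*sqrt(915).


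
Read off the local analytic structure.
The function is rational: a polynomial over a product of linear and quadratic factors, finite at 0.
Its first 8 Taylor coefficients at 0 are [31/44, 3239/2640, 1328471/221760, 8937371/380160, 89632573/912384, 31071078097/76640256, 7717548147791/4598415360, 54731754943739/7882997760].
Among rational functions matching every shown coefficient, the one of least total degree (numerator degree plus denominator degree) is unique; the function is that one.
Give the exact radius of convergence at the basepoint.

No rational of total degree below 6 reproduces all 8 coefficients; solving the [2/4] Pade equations on them gives f(x) = (-17*x**2/35 + 11*x/5 - 31/33)/((x**2 - 3*x + 2/3)*(x**2 - 5*x/6 - 2)), whose expansion matches every shown term.
Denominator factor (x**2 - 3*x + 2/3): discriminant 19/3, real irrational roots 3/2 + (1/6)*sqrt(57) and 3/2 - (1/6)*sqrt(57); poles of order 1, moduli 3/2 + (1/6)*sqrt(57) and 3/2 - (1/6)*sqrt(57).
Denominator factor (x**2 - 5*x/6 - 2): discriminant 313/36, real irrational roots 5/12 + (1/12)*sqrt(313) and 5/12 - (1/12)*sqrt(313); poles of order 1, moduli 5/12 + (1/12)*sqrt(313) and -5/12 + (1/12)*sqrt(313).
The radius of convergence is the smallest modulus among the singular points: 3/2 - (1/6)*sqrt(57).

The radius of convergence is 3/2 - (1/6)*sqrt(57).
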